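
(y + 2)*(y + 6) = y^2 + 8*y + 12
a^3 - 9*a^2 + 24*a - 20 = (a - 5)*(a - 2)^2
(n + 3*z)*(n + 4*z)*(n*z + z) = n^3*z + 7*n^2*z^2 + n^2*z + 12*n*z^3 + 7*n*z^2 + 12*z^3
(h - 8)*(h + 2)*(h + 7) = h^3 + h^2 - 58*h - 112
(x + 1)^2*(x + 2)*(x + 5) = x^4 + 9*x^3 + 25*x^2 + 27*x + 10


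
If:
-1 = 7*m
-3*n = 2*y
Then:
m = -1/7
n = -2*y/3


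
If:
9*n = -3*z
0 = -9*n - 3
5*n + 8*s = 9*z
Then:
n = -1/3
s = 4/3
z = 1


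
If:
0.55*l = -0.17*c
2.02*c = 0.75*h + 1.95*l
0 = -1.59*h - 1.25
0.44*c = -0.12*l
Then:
No Solution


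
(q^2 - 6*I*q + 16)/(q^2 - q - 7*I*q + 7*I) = (q^2 - 6*I*q + 16)/(q^2 - q - 7*I*q + 7*I)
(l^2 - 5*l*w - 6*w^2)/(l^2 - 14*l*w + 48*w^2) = (-l - w)/(-l + 8*w)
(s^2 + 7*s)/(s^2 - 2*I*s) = (s + 7)/(s - 2*I)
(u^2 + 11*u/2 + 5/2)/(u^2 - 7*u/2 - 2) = (u + 5)/(u - 4)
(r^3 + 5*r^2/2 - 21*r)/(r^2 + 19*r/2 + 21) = r*(2*r - 7)/(2*r + 7)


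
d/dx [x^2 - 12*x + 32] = 2*x - 12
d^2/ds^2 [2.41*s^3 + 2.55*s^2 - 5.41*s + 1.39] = 14.46*s + 5.1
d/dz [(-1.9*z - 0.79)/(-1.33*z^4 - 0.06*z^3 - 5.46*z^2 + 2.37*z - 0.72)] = (-7.581*z^4 - 4.4308*z^3 - 10.5162*z^2 - 8.6268*z + 3.2403)/(1.7689*z^8 + 0.1596*z^7 + 14.5272*z^6 - 5.649*z^5 + 31.4424*z^4 - 25.794*z^3 + 13.4793*z^2 - 3.4128*z + 0.5184)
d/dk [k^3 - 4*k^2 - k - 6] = 3*k^2 - 8*k - 1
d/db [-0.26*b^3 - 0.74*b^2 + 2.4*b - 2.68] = -0.78*b^2 - 1.48*b + 2.4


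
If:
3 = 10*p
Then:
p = 3/10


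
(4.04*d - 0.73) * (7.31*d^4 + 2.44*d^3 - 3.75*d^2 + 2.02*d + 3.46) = 29.5324*d^5 + 4.5213*d^4 - 16.9312*d^3 + 10.8983*d^2 + 12.5038*d - 2.5258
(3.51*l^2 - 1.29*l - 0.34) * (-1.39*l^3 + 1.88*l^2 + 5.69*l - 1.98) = -4.8789*l^5 + 8.3919*l^4 + 18.0193*l^3 - 14.9291*l^2 + 0.6196*l + 0.6732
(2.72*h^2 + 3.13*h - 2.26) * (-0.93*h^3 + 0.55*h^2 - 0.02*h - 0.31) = -2.5296*h^5 - 1.4149*h^4 + 3.7689*h^3 - 2.1488*h^2 - 0.9251*h + 0.7006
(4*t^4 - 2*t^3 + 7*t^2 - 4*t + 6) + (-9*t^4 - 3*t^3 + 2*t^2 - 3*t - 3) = -5*t^4 - 5*t^3 + 9*t^2 - 7*t + 3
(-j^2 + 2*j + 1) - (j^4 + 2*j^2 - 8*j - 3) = -j^4 - 3*j^2 + 10*j + 4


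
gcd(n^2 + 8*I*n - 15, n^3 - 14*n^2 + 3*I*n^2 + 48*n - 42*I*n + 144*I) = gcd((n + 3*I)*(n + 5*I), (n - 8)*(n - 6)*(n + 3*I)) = n + 3*I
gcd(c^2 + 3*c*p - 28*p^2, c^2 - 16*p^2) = -c + 4*p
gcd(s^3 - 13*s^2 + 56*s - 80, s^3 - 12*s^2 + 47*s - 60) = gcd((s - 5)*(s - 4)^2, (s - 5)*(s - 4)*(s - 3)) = s^2 - 9*s + 20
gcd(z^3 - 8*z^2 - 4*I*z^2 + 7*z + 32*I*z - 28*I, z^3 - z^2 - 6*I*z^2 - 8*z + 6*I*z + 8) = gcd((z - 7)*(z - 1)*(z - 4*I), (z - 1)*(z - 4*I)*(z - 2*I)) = z^2 + z*(-1 - 4*I) + 4*I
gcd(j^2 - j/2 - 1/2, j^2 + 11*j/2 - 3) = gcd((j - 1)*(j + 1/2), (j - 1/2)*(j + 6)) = 1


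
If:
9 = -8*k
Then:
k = -9/8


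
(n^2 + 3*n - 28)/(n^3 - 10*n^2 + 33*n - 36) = (n + 7)/(n^2 - 6*n + 9)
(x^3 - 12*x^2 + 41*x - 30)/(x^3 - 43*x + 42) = (x - 5)/(x + 7)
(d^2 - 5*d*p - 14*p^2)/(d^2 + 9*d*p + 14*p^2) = (d - 7*p)/(d + 7*p)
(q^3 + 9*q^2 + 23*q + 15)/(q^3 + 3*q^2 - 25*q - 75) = (q + 1)/(q - 5)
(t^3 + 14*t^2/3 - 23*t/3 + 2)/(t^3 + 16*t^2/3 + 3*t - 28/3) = (3*t^2 + 17*t - 6)/(3*t^2 + 19*t + 28)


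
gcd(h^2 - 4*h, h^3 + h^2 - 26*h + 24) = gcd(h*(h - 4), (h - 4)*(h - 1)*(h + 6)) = h - 4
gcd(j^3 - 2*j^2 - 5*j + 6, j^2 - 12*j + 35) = 1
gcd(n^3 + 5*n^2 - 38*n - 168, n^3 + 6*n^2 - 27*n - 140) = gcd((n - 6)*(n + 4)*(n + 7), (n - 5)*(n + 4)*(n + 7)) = n^2 + 11*n + 28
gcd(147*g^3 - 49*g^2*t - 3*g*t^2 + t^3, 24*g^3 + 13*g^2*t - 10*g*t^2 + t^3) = -3*g + t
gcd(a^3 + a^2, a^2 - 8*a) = a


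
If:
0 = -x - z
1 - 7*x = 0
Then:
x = 1/7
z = -1/7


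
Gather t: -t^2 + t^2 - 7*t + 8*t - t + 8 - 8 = 0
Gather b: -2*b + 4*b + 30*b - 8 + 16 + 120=32*b + 128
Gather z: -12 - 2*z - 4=-2*z - 16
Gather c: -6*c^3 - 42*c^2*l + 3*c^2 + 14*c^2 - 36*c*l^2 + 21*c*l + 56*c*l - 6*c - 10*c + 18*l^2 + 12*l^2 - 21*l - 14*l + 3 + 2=-6*c^3 + c^2*(17 - 42*l) + c*(-36*l^2 + 77*l - 16) + 30*l^2 - 35*l + 5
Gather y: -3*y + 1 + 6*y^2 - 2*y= 6*y^2 - 5*y + 1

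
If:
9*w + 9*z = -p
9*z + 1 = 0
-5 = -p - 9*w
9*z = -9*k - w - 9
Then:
No Solution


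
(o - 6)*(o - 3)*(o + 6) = o^3 - 3*o^2 - 36*o + 108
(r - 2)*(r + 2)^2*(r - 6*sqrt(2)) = r^4 - 6*sqrt(2)*r^3 + 2*r^3 - 12*sqrt(2)*r^2 - 4*r^2 - 8*r + 24*sqrt(2)*r + 48*sqrt(2)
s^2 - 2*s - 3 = (s - 3)*(s + 1)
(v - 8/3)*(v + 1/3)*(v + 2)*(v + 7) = v^4 + 20*v^3/3 - 71*v^2/9 - 122*v/3 - 112/9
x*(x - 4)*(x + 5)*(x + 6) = x^4 + 7*x^3 - 14*x^2 - 120*x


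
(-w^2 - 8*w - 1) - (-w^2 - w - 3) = 2 - 7*w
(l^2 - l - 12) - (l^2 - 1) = -l - 11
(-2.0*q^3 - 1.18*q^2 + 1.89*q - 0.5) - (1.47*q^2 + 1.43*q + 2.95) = -2.0*q^3 - 2.65*q^2 + 0.46*q - 3.45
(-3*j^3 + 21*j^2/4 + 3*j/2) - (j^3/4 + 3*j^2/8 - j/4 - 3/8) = -13*j^3/4 + 39*j^2/8 + 7*j/4 + 3/8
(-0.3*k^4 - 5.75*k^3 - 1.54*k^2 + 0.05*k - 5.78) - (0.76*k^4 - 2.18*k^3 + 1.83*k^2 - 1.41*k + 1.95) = -1.06*k^4 - 3.57*k^3 - 3.37*k^2 + 1.46*k - 7.73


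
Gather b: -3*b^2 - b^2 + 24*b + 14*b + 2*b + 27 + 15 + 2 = -4*b^2 + 40*b + 44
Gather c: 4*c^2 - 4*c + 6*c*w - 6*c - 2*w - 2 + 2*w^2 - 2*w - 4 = 4*c^2 + c*(6*w - 10) + 2*w^2 - 4*w - 6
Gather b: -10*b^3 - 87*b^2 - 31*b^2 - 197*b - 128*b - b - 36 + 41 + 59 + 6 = -10*b^3 - 118*b^2 - 326*b + 70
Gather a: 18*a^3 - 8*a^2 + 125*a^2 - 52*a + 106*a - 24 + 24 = 18*a^3 + 117*a^2 + 54*a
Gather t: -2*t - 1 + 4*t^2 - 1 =4*t^2 - 2*t - 2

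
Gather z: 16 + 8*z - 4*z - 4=4*z + 12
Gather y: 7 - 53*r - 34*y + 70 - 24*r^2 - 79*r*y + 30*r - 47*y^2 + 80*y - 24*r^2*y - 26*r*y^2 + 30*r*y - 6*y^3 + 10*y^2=-24*r^2 - 23*r - 6*y^3 + y^2*(-26*r - 37) + y*(-24*r^2 - 49*r + 46) + 77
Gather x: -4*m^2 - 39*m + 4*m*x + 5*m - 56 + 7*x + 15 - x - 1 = -4*m^2 - 34*m + x*(4*m + 6) - 42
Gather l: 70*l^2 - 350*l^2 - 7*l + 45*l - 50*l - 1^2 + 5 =-280*l^2 - 12*l + 4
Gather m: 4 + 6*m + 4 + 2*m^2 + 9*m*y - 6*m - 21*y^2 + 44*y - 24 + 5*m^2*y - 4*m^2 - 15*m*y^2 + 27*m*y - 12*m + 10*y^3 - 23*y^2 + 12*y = m^2*(5*y - 2) + m*(-15*y^2 + 36*y - 12) + 10*y^3 - 44*y^2 + 56*y - 16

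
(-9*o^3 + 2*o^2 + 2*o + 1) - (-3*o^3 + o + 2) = -6*o^3 + 2*o^2 + o - 1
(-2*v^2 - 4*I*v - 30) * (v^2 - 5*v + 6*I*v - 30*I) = -2*v^4 + 10*v^3 - 16*I*v^3 - 6*v^2 + 80*I*v^2 + 30*v - 180*I*v + 900*I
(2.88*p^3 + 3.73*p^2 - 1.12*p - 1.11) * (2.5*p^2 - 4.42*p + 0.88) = 7.2*p^5 - 3.4046*p^4 - 16.7522*p^3 + 5.4578*p^2 + 3.9206*p - 0.9768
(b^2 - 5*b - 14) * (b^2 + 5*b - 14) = b^4 - 53*b^2 + 196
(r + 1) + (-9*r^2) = -9*r^2 + r + 1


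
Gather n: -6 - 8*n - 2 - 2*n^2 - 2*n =-2*n^2 - 10*n - 8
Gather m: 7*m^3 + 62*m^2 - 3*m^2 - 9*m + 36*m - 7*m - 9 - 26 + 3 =7*m^3 + 59*m^2 + 20*m - 32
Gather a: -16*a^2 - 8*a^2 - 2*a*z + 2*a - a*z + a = -24*a^2 + a*(3 - 3*z)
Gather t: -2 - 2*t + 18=16 - 2*t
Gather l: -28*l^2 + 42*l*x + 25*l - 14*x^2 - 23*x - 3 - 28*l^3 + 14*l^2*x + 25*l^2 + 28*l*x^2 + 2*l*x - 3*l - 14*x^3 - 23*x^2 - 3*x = -28*l^3 + l^2*(14*x - 3) + l*(28*x^2 + 44*x + 22) - 14*x^3 - 37*x^2 - 26*x - 3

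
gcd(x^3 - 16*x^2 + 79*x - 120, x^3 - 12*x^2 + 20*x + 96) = x - 8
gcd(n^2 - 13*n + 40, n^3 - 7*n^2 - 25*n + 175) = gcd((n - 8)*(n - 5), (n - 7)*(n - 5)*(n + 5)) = n - 5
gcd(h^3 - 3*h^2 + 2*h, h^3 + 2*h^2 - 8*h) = h^2 - 2*h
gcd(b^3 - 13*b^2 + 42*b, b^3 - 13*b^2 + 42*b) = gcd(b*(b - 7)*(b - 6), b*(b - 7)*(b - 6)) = b^3 - 13*b^2 + 42*b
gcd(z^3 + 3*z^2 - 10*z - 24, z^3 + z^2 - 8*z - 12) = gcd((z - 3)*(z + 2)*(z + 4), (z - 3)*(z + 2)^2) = z^2 - z - 6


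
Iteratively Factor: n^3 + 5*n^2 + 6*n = (n)*(n^2 + 5*n + 6) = n*(n + 2)*(n + 3)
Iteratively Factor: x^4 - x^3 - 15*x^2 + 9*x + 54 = (x + 3)*(x^3 - 4*x^2 - 3*x + 18) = (x - 3)*(x + 3)*(x^2 - x - 6) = (x - 3)^2*(x + 3)*(x + 2)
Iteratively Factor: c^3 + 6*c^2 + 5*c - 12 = (c + 3)*(c^2 + 3*c - 4) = (c + 3)*(c + 4)*(c - 1)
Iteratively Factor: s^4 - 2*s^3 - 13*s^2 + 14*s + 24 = (s - 4)*(s^3 + 2*s^2 - 5*s - 6) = (s - 4)*(s + 1)*(s^2 + s - 6) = (s - 4)*(s - 2)*(s + 1)*(s + 3)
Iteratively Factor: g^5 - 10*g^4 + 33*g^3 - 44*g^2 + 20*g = (g - 5)*(g^4 - 5*g^3 + 8*g^2 - 4*g) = (g - 5)*(g - 1)*(g^3 - 4*g^2 + 4*g) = g*(g - 5)*(g - 1)*(g^2 - 4*g + 4) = g*(g - 5)*(g - 2)*(g - 1)*(g - 2)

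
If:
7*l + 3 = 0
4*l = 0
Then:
No Solution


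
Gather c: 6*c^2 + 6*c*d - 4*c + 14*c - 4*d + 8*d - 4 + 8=6*c^2 + c*(6*d + 10) + 4*d + 4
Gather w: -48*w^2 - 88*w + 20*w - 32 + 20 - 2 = -48*w^2 - 68*w - 14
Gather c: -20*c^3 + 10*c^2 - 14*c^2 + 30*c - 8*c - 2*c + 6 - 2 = -20*c^3 - 4*c^2 + 20*c + 4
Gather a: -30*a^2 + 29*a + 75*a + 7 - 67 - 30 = -30*a^2 + 104*a - 90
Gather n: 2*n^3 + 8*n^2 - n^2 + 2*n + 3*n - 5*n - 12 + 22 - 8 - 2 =2*n^3 + 7*n^2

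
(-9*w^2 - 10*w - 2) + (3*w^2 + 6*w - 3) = -6*w^2 - 4*w - 5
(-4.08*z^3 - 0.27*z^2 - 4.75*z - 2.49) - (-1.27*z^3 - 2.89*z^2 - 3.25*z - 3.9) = -2.81*z^3 + 2.62*z^2 - 1.5*z + 1.41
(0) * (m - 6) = 0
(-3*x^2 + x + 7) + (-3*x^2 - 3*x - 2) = -6*x^2 - 2*x + 5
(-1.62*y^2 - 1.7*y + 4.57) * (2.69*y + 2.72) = -4.3578*y^3 - 8.9794*y^2 + 7.6693*y + 12.4304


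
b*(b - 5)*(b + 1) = b^3 - 4*b^2 - 5*b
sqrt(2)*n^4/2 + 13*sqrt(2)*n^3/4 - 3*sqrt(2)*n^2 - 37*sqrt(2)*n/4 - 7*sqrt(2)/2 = (n - 2)*(n + 1/2)*(n + 7)*(sqrt(2)*n/2 + sqrt(2)/2)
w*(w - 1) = w^2 - w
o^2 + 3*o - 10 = (o - 2)*(o + 5)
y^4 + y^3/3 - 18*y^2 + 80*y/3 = y*(y - 8/3)*(y - 2)*(y + 5)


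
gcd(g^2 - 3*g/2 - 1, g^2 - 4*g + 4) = g - 2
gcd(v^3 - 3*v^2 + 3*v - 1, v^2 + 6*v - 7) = v - 1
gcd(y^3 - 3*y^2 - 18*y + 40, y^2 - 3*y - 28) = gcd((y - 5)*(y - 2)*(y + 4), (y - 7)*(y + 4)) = y + 4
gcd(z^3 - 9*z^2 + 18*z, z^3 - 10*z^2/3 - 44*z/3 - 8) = z - 6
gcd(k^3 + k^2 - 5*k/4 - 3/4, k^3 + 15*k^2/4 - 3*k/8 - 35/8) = k - 1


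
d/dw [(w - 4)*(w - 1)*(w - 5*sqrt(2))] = 3*w^2 - 10*sqrt(2)*w - 10*w + 4 + 25*sqrt(2)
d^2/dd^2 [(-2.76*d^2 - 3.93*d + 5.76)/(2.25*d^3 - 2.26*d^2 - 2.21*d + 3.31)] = (-27.945*d^6 - 119.37375*d^5 + 387.4797*d^4 - 232.521594*d^3 + 232.01442*d^2 - 261.164772*d + 24.466986)/(11.390625*d^9 - 34.32375*d^8 + 0.911924999999997*d^7 + 106.154549*d^6 - 101.883813*d^5 - 81.14958*d^4 + 162.35257*d^3 - 25.783245*d^2 - 72.638943*d + 36.264691)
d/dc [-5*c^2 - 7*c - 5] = -10*c - 7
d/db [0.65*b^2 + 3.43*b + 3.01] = 1.3*b + 3.43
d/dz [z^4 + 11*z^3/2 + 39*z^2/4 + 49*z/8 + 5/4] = 4*z^3 + 33*z^2/2 + 39*z/2 + 49/8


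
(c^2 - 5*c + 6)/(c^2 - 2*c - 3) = (c - 2)/(c + 1)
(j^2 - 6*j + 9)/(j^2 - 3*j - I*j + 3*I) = (j - 3)/(j - I)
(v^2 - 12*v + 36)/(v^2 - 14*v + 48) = (v - 6)/(v - 8)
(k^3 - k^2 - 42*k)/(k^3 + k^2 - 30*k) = (k - 7)/(k - 5)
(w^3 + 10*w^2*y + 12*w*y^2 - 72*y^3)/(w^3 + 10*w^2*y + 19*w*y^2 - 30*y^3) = (-w^2 - 4*w*y + 12*y^2)/(-w^2 - 4*w*y + 5*y^2)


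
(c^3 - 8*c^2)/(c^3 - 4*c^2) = (c - 8)/(c - 4)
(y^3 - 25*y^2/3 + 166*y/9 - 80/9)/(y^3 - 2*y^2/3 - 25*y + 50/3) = (y - 8/3)/(y + 5)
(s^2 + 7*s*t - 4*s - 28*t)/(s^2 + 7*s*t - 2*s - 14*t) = (s - 4)/(s - 2)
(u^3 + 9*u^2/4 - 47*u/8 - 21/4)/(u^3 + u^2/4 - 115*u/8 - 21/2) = (u - 2)/(u - 4)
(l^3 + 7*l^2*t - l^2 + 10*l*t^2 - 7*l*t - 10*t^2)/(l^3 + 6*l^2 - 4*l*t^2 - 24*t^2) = (-l^2 - 5*l*t + l + 5*t)/(-l^2 + 2*l*t - 6*l + 12*t)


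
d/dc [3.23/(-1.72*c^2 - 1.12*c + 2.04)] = (11.1112*c + 3.6176)/(1.72*c^2 + 1.12*c - 2.04)^2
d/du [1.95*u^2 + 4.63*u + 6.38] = 3.9*u + 4.63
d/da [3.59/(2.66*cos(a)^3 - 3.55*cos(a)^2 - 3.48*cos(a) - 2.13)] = (28.6482*cos(a)^2 - 25.489*cos(a) - 12.4932)*sin(a)/(-2.66*cos(a)^3 + 3.55*cos(a)^2 + 3.48*cos(a) + 2.13)^2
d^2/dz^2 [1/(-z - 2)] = -2/(z + 2)^3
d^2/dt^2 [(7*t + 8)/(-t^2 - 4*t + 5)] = 2*(-4*(t + 2)^2*(7*t + 8) + 3*(7*t + 12)*(t^2 + 4*t - 5))/(t^2 + 4*t - 5)^3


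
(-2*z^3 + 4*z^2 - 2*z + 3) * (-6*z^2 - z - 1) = 12*z^5 - 22*z^4 + 10*z^3 - 20*z^2 - z - 3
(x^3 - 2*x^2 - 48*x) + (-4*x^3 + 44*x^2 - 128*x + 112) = -3*x^3 + 42*x^2 - 176*x + 112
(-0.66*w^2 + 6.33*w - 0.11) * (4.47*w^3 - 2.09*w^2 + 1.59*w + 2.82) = -2.9502*w^5 + 29.6745*w^4 - 14.7708*w^3 + 8.4334*w^2 + 17.6757*w - 0.3102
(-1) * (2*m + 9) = -2*m - 9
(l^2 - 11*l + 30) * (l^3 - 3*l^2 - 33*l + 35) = l^5 - 14*l^4 + 30*l^3 + 308*l^2 - 1375*l + 1050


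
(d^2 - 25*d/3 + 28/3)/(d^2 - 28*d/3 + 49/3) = (3*d - 4)/(3*d - 7)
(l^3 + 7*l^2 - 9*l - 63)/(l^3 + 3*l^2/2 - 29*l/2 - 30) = 2*(l^2 + 4*l - 21)/(2*l^2 - 3*l - 20)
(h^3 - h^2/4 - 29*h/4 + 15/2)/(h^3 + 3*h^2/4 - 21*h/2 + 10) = (h + 3)/(h + 4)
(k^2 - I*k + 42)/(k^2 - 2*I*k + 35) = (k + 6*I)/(k + 5*I)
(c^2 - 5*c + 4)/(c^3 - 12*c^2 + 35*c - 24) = (c - 4)/(c^2 - 11*c + 24)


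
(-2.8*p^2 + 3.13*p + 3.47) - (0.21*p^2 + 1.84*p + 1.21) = -3.01*p^2 + 1.29*p + 2.26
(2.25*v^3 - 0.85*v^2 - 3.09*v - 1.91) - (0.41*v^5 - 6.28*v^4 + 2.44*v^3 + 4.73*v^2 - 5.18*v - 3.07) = -0.41*v^5 + 6.28*v^4 - 0.19*v^3 - 5.58*v^2 + 2.09*v + 1.16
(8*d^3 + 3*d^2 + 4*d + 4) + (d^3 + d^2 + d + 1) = 9*d^3 + 4*d^2 + 5*d + 5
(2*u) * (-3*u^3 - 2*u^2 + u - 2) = -6*u^4 - 4*u^3 + 2*u^2 - 4*u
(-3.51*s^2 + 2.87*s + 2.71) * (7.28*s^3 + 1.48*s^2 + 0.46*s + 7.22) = -25.5528*s^5 + 15.6988*s^4 + 22.3618*s^3 - 20.0112*s^2 + 21.968*s + 19.5662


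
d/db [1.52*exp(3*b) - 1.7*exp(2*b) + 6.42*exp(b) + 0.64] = (4.56*exp(2*b) - 3.4*exp(b) + 6.42)*exp(b)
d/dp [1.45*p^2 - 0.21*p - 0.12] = 2.9*p - 0.21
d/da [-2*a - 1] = -2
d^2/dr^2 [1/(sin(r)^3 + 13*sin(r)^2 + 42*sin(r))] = (-9*sin(r)^3 - 143*sin(r)^2 - 748*sin(r) - 1430 - 498/sin(r) + 3276/sin(r)^2 + 3528/sin(r)^3)/((sin(r) + 6)^3*(sin(r) + 7)^3)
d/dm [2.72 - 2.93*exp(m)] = -2.93*exp(m)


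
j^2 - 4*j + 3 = (j - 3)*(j - 1)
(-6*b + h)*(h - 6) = -6*b*h + 36*b + h^2 - 6*h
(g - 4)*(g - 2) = g^2 - 6*g + 8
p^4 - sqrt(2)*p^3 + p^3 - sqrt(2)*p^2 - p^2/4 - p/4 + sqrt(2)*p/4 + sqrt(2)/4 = (p - 1/2)*(p + 1/2)*(p + 1)*(p - sqrt(2))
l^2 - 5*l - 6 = (l - 6)*(l + 1)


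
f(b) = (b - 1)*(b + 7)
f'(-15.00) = -24.00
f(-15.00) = 128.00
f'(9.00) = 24.00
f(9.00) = 128.00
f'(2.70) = 11.40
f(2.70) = 16.49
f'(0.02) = 6.04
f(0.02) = -6.88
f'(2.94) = 11.88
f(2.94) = 19.28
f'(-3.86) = -1.72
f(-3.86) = -15.26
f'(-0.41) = 5.18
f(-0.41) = -9.29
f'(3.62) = 13.24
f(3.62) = 27.82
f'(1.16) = 8.32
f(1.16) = 1.31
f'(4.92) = 15.84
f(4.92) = 46.73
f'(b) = 2*b + 6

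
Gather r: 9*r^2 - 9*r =9*r^2 - 9*r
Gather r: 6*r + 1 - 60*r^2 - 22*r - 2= -60*r^2 - 16*r - 1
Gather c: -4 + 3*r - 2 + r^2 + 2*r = r^2 + 5*r - 6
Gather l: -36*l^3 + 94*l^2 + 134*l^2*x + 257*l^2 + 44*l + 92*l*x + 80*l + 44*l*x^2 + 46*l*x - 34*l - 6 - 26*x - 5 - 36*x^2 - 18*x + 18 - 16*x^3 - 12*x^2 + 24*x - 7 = -36*l^3 + l^2*(134*x + 351) + l*(44*x^2 + 138*x + 90) - 16*x^3 - 48*x^2 - 20*x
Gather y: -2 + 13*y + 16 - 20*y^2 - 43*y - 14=-20*y^2 - 30*y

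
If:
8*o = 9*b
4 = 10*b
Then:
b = 2/5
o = 9/20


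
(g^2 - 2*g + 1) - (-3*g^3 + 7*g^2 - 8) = 3*g^3 - 6*g^2 - 2*g + 9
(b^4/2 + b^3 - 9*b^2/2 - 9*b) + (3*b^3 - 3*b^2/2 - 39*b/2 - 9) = b^4/2 + 4*b^3 - 6*b^2 - 57*b/2 - 9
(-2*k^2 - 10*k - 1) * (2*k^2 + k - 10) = -4*k^4 - 22*k^3 + 8*k^2 + 99*k + 10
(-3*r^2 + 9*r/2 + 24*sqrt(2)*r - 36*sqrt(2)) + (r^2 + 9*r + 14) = -2*r^2 + 27*r/2 + 24*sqrt(2)*r - 36*sqrt(2) + 14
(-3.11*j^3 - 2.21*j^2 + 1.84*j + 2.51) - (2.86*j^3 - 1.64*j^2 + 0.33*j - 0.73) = -5.97*j^3 - 0.57*j^2 + 1.51*j + 3.24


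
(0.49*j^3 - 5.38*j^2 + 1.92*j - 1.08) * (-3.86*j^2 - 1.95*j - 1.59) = -1.8914*j^5 + 19.8113*j^4 + 2.3007*j^3 + 8.979*j^2 - 0.9468*j + 1.7172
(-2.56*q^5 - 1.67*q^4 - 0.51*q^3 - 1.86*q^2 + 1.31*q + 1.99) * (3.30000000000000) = -8.448*q^5 - 5.511*q^4 - 1.683*q^3 - 6.138*q^2 + 4.323*q + 6.567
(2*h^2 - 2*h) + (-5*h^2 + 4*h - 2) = -3*h^2 + 2*h - 2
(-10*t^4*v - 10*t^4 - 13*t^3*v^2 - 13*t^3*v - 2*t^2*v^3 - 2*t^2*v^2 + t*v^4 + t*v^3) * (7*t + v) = -70*t^5*v - 70*t^5 - 101*t^4*v^2 - 101*t^4*v - 27*t^3*v^3 - 27*t^3*v^2 + 5*t^2*v^4 + 5*t^2*v^3 + t*v^5 + t*v^4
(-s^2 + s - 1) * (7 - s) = s^3 - 8*s^2 + 8*s - 7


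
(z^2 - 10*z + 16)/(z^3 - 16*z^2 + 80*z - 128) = (z - 2)/(z^2 - 8*z + 16)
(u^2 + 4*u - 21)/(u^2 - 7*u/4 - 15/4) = 4*(u + 7)/(4*u + 5)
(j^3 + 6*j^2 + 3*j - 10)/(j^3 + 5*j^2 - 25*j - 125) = (j^2 + j - 2)/(j^2 - 25)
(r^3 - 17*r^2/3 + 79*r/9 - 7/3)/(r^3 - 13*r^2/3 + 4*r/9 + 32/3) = (9*r^2 - 24*r + 7)/(9*r^2 - 12*r - 32)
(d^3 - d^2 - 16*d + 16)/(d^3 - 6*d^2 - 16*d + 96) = (d - 1)/(d - 6)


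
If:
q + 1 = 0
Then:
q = -1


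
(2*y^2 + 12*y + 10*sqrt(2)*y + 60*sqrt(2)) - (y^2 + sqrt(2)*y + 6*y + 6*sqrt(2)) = y^2 + 6*y + 9*sqrt(2)*y + 54*sqrt(2)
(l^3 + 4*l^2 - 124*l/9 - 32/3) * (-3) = -3*l^3 - 12*l^2 + 124*l/3 + 32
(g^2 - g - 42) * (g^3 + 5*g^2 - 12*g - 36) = g^5 + 4*g^4 - 59*g^3 - 234*g^2 + 540*g + 1512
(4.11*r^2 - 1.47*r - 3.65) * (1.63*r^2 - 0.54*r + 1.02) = 6.6993*r^4 - 4.6155*r^3 - 0.963499999999999*r^2 + 0.4716*r - 3.723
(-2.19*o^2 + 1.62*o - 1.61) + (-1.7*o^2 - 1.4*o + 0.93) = -3.89*o^2 + 0.22*o - 0.68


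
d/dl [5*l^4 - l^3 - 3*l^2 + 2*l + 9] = 20*l^3 - 3*l^2 - 6*l + 2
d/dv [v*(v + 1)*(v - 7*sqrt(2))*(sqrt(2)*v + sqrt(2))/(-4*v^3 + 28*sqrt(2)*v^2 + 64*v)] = (-sqrt(2)*v^4 + 28*v^3 - 49*sqrt(2)*v^2 - 476*v + 64*sqrt(2)*v - 448 + 114*sqrt(2))/(4*(v^4 - 14*sqrt(2)*v^3 + 66*v^2 + 224*sqrt(2)*v + 256))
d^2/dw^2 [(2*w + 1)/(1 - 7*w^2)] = 14*(-28*w^2*(2*w + 1) + (6*w + 1)*(7*w^2 - 1))/(7*w^2 - 1)^3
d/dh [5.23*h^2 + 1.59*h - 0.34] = 10.46*h + 1.59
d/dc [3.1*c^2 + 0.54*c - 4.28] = 6.2*c + 0.54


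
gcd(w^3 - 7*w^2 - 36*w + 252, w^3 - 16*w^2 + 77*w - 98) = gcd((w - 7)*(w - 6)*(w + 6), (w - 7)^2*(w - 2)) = w - 7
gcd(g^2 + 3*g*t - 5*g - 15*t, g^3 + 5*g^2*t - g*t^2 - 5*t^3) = 1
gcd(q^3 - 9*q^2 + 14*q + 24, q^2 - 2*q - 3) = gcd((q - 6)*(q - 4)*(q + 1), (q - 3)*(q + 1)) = q + 1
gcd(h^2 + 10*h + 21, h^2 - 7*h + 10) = 1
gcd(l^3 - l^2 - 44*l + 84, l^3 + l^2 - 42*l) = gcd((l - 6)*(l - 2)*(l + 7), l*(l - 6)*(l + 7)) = l^2 + l - 42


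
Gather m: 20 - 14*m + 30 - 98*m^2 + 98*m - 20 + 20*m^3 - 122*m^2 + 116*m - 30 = 20*m^3 - 220*m^2 + 200*m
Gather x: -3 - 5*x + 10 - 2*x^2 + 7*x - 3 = -2*x^2 + 2*x + 4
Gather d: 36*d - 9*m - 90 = 36*d - 9*m - 90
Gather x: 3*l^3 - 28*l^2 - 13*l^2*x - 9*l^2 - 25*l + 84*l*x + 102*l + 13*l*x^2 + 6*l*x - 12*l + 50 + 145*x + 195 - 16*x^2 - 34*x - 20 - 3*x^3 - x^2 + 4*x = 3*l^3 - 37*l^2 + 65*l - 3*x^3 + x^2*(13*l - 17) + x*(-13*l^2 + 90*l + 115) + 225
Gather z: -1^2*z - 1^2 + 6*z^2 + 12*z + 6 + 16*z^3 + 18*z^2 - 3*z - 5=16*z^3 + 24*z^2 + 8*z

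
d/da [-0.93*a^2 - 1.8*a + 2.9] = -1.86*a - 1.8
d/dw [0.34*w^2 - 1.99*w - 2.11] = 0.68*w - 1.99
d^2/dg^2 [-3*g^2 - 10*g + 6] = -6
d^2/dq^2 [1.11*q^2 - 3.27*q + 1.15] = 2.22000000000000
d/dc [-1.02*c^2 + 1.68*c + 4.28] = 1.68 - 2.04*c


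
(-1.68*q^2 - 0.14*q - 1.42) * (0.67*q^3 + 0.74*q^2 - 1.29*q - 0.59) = -1.1256*q^5 - 1.337*q^4 + 1.1122*q^3 + 0.121*q^2 + 1.9144*q + 0.8378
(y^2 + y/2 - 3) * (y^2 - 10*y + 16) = y^4 - 19*y^3/2 + 8*y^2 + 38*y - 48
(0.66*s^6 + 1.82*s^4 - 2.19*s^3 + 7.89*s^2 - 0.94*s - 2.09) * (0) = 0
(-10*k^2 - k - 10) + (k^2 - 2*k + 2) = -9*k^2 - 3*k - 8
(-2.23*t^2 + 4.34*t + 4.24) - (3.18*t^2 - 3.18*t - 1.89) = -5.41*t^2 + 7.52*t + 6.13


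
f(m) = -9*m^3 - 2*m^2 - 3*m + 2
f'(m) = -27*m^2 - 4*m - 3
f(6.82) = -2966.42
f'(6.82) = -1286.11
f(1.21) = -20.50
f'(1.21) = -47.37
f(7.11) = -3355.26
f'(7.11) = -1396.35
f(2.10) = -96.47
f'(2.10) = -130.47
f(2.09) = -95.17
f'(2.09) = -129.30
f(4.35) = -789.71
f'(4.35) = -531.31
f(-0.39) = 3.40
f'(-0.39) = -5.55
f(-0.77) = 7.23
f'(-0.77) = -15.93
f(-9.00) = 6428.00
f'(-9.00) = -2154.00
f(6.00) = -2032.00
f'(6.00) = -999.00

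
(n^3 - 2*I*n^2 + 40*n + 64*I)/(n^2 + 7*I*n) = (n^3 - 2*I*n^2 + 40*n + 64*I)/(n*(n + 7*I))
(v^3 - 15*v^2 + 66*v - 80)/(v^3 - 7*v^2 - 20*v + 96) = (v^2 - 7*v + 10)/(v^2 + v - 12)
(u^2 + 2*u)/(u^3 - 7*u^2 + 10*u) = (u + 2)/(u^2 - 7*u + 10)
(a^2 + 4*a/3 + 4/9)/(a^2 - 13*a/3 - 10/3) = (a + 2/3)/(a - 5)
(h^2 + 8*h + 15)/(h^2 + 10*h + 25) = (h + 3)/(h + 5)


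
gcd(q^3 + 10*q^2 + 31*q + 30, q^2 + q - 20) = q + 5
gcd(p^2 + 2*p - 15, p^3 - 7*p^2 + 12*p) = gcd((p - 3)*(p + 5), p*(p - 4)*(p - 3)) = p - 3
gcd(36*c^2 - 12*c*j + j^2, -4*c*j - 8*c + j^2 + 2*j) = 1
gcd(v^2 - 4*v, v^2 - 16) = v - 4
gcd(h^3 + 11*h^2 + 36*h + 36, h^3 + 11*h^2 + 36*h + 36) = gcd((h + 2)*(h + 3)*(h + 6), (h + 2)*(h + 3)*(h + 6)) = h^3 + 11*h^2 + 36*h + 36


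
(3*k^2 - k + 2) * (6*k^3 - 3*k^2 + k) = 18*k^5 - 15*k^4 + 18*k^3 - 7*k^2 + 2*k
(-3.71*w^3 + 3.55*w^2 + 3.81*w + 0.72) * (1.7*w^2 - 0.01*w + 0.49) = -6.307*w^5 + 6.0721*w^4 + 4.6236*w^3 + 2.9254*w^2 + 1.8597*w + 0.3528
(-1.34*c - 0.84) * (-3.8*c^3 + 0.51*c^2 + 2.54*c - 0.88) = 5.092*c^4 + 2.5086*c^3 - 3.832*c^2 - 0.9544*c + 0.7392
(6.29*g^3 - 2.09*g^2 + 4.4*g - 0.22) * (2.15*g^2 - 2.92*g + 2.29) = 13.5235*g^5 - 22.8603*g^4 + 29.9669*g^3 - 18.1071*g^2 + 10.7184*g - 0.5038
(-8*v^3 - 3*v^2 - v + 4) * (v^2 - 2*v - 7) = -8*v^5 + 13*v^4 + 61*v^3 + 27*v^2 - v - 28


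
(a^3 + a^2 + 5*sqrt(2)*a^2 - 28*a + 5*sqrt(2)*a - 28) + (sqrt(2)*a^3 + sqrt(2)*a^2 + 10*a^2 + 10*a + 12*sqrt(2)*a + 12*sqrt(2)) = a^3 + sqrt(2)*a^3 + 6*sqrt(2)*a^2 + 11*a^2 - 18*a + 17*sqrt(2)*a - 28 + 12*sqrt(2)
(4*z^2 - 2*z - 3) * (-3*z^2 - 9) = -12*z^4 + 6*z^3 - 27*z^2 + 18*z + 27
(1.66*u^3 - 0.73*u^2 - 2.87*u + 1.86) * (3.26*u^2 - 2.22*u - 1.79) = 5.4116*u^5 - 6.065*u^4 - 10.707*u^3 + 13.7417*u^2 + 1.0081*u - 3.3294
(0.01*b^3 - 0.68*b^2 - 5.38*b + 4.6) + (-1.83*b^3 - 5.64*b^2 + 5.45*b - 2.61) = -1.82*b^3 - 6.32*b^2 + 0.0700000000000003*b + 1.99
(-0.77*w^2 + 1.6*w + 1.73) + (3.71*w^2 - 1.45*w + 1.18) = 2.94*w^2 + 0.15*w + 2.91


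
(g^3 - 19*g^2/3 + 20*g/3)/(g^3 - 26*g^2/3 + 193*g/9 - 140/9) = 3*g/(3*g - 7)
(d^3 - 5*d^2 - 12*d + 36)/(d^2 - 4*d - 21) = (d^2 - 8*d + 12)/(d - 7)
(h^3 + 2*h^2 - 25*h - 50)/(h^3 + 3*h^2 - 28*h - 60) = (h + 5)/(h + 6)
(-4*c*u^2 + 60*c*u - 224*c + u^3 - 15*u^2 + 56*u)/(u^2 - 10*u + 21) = (-4*c*u + 32*c + u^2 - 8*u)/(u - 3)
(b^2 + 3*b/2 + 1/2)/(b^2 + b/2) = (b + 1)/b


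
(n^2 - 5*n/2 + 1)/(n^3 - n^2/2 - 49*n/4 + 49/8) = 4*(n - 2)/(4*n^2 - 49)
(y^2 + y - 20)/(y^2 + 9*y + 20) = (y - 4)/(y + 4)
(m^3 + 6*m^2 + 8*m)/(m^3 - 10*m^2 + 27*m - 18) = m*(m^2 + 6*m + 8)/(m^3 - 10*m^2 + 27*m - 18)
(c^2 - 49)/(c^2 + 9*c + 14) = (c - 7)/(c + 2)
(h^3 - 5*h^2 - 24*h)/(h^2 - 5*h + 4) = h*(h^2 - 5*h - 24)/(h^2 - 5*h + 4)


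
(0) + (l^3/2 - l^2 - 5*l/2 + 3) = l^3/2 - l^2 - 5*l/2 + 3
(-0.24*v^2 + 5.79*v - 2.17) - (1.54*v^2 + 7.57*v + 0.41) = -1.78*v^2 - 1.78*v - 2.58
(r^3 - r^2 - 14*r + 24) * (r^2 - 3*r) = r^5 - 4*r^4 - 11*r^3 + 66*r^2 - 72*r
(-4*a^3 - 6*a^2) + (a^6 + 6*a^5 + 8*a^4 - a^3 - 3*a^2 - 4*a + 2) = a^6 + 6*a^5 + 8*a^4 - 5*a^3 - 9*a^2 - 4*a + 2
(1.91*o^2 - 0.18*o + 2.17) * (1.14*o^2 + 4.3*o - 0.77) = 2.1774*o^4 + 8.0078*o^3 + 0.2291*o^2 + 9.4696*o - 1.6709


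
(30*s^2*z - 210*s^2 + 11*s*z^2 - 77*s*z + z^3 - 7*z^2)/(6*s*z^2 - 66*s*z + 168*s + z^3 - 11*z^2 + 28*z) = (5*s + z)/(z - 4)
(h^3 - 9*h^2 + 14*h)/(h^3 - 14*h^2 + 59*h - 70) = h/(h - 5)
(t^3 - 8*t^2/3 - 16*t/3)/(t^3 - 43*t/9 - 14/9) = 3*t*(-3*t^2 + 8*t + 16)/(-9*t^3 + 43*t + 14)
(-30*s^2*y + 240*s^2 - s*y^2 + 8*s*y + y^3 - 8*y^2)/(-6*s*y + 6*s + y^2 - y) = (5*s*y - 40*s + y^2 - 8*y)/(y - 1)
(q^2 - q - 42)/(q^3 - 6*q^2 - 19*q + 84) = (q + 6)/(q^2 + q - 12)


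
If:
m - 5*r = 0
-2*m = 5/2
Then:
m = -5/4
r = -1/4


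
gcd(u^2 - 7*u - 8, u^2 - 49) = 1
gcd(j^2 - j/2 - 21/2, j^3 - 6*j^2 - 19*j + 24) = j + 3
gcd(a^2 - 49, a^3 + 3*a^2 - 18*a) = 1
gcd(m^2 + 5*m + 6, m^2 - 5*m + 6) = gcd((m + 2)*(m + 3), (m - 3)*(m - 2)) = 1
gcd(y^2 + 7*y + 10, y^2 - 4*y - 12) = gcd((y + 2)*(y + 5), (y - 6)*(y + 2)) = y + 2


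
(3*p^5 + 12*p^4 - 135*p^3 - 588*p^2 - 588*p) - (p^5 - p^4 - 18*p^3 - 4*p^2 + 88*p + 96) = 2*p^5 + 13*p^4 - 117*p^3 - 584*p^2 - 676*p - 96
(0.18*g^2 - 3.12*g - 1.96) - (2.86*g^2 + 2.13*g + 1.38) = -2.68*g^2 - 5.25*g - 3.34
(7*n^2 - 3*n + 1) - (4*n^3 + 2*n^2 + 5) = -4*n^3 + 5*n^2 - 3*n - 4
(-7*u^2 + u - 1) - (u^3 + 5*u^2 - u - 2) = -u^3 - 12*u^2 + 2*u + 1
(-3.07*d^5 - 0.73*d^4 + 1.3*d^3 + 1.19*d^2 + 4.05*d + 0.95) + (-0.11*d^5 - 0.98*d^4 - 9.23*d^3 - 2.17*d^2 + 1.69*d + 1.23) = -3.18*d^5 - 1.71*d^4 - 7.93*d^3 - 0.98*d^2 + 5.74*d + 2.18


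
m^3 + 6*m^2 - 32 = (m - 2)*(m + 4)^2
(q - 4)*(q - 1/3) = q^2 - 13*q/3 + 4/3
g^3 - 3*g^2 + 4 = (g - 2)^2*(g + 1)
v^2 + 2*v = v*(v + 2)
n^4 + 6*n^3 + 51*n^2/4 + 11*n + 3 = (n + 1/2)*(n + 3/2)*(n + 2)^2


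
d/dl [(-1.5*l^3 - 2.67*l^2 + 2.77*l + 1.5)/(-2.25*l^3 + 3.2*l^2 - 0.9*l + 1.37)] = (-10.8075*l^4 + 15.165*l^3 - 2.501*l^2 - 16.9158*l + 5.1449)/(5.0625*l^6 - 14.4*l^5 + 14.29*l^4 - 11.925*l^3 + 9.578*l^2 - 2.466*l + 1.8769)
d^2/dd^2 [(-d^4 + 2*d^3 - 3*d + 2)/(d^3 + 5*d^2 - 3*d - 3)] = 2*(-38*d^3 - 69*d^2 - 72*d - 75)/(d^6 + 18*d^5 + 117*d^4 + 324*d^3 + 351*d^2 + 162*d + 27)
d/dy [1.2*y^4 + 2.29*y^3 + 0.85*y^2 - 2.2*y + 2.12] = 4.8*y^3 + 6.87*y^2 + 1.7*y - 2.2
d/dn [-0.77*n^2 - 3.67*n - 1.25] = -1.54*n - 3.67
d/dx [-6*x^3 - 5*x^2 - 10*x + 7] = -18*x^2 - 10*x - 10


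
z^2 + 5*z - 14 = (z - 2)*(z + 7)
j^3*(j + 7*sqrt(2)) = j^4 + 7*sqrt(2)*j^3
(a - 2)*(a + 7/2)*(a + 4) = a^3 + 11*a^2/2 - a - 28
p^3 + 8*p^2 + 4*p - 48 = (p - 2)*(p + 4)*(p + 6)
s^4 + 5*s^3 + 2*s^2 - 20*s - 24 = (s - 2)*(s + 2)^2*(s + 3)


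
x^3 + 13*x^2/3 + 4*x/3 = x*(x + 1/3)*(x + 4)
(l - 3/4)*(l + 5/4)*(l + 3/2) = l^3 + 2*l^2 - 3*l/16 - 45/32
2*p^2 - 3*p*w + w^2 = (-2*p + w)*(-p + w)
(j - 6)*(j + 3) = j^2 - 3*j - 18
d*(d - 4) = d^2 - 4*d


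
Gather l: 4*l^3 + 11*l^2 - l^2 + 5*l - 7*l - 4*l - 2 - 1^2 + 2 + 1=4*l^3 + 10*l^2 - 6*l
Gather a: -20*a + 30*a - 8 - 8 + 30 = 10*a + 14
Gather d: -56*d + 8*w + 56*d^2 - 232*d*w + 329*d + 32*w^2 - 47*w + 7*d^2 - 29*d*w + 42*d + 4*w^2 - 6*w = 63*d^2 + d*(315 - 261*w) + 36*w^2 - 45*w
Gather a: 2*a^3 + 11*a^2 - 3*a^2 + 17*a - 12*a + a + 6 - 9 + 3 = 2*a^3 + 8*a^2 + 6*a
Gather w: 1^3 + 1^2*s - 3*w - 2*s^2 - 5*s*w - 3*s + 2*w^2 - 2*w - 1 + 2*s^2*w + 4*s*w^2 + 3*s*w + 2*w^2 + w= -2*s^2 - 2*s + w^2*(4*s + 4) + w*(2*s^2 - 2*s - 4)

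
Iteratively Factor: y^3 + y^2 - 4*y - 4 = (y + 1)*(y^2 - 4) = (y + 1)*(y + 2)*(y - 2)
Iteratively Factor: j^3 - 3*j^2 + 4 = (j - 2)*(j^2 - j - 2) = (j - 2)^2*(j + 1)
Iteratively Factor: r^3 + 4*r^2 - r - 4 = (r + 4)*(r^2 - 1) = (r + 1)*(r + 4)*(r - 1)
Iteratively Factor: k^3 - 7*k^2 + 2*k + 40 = (k + 2)*(k^2 - 9*k + 20) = (k - 4)*(k + 2)*(k - 5)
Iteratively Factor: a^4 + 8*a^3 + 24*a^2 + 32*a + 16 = (a + 2)*(a^3 + 6*a^2 + 12*a + 8) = (a + 2)^2*(a^2 + 4*a + 4) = (a + 2)^3*(a + 2)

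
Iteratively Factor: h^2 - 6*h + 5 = (h - 1)*(h - 5)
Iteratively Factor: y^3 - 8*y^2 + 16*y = (y)*(y^2 - 8*y + 16) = y*(y - 4)*(y - 4)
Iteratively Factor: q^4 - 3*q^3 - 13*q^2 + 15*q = (q - 5)*(q^3 + 2*q^2 - 3*q) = q*(q - 5)*(q^2 + 2*q - 3) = q*(q - 5)*(q + 3)*(q - 1)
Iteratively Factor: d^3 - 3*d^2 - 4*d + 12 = (d - 2)*(d^2 - d - 6) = (d - 2)*(d + 2)*(d - 3)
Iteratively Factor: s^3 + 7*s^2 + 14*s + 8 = (s + 2)*(s^2 + 5*s + 4) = (s + 1)*(s + 2)*(s + 4)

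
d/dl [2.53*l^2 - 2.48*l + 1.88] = 5.06*l - 2.48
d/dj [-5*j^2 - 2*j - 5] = -10*j - 2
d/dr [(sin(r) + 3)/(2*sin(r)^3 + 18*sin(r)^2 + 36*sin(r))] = -(sin(r) + 3)*cos(r)/((sin(r) + 6)^2*sin(r)^2)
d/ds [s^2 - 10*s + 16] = 2*s - 10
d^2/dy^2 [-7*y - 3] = 0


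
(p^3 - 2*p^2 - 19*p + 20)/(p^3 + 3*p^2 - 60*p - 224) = (p^2 - 6*p + 5)/(p^2 - p - 56)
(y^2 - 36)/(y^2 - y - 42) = (y - 6)/(y - 7)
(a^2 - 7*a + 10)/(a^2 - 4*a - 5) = (a - 2)/(a + 1)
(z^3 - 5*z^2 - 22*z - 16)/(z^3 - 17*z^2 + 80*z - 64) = (z^2 + 3*z + 2)/(z^2 - 9*z + 8)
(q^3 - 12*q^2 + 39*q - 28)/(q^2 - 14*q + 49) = (q^2 - 5*q + 4)/(q - 7)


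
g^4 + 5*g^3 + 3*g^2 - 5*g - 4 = (g - 1)*(g + 1)^2*(g + 4)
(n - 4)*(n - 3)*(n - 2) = n^3 - 9*n^2 + 26*n - 24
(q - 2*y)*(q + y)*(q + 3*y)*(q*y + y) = q^4*y + 2*q^3*y^2 + q^3*y - 5*q^2*y^3 + 2*q^2*y^2 - 6*q*y^4 - 5*q*y^3 - 6*y^4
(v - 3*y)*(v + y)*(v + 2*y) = v^3 - 7*v*y^2 - 6*y^3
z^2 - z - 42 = (z - 7)*(z + 6)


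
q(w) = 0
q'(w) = 0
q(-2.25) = 0.00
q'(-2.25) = 0.00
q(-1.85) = 0.00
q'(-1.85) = 0.00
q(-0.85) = 0.00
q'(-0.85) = 0.00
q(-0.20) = 0.00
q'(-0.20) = 0.00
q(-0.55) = 0.00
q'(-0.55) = 0.00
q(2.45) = 0.00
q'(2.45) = 0.00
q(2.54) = 0.00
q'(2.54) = 0.00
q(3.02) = 0.00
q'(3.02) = 0.00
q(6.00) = 0.00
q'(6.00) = 0.00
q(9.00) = 0.00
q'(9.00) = 0.00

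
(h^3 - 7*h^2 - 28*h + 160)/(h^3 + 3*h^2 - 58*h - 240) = (h - 4)/(h + 6)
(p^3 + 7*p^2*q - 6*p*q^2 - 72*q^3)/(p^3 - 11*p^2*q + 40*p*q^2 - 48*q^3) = (p^2 + 10*p*q + 24*q^2)/(p^2 - 8*p*q + 16*q^2)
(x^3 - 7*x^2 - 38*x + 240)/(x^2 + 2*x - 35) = (x^2 - 2*x - 48)/(x + 7)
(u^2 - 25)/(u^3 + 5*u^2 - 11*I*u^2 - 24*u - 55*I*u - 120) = (u - 5)/(u^2 - 11*I*u - 24)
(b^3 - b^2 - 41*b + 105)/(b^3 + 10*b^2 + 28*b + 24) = (b^3 - b^2 - 41*b + 105)/(b^3 + 10*b^2 + 28*b + 24)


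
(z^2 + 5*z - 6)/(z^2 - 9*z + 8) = (z + 6)/(z - 8)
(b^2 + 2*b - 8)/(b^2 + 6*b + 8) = (b - 2)/(b + 2)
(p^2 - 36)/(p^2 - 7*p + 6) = (p + 6)/(p - 1)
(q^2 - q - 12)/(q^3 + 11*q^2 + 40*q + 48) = (q - 4)/(q^2 + 8*q + 16)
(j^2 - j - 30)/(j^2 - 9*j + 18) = (j + 5)/(j - 3)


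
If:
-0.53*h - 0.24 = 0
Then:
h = -0.45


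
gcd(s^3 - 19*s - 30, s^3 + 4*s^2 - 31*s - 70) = s^2 - 3*s - 10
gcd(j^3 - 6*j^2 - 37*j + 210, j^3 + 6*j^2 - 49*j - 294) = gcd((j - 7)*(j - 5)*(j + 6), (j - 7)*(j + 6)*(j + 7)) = j^2 - j - 42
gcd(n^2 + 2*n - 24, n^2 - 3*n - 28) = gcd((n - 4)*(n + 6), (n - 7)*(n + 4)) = 1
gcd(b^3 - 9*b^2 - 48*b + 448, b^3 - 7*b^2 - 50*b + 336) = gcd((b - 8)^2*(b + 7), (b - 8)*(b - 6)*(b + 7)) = b^2 - b - 56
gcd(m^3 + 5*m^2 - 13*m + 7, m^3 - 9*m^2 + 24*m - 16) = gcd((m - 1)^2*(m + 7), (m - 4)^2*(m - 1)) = m - 1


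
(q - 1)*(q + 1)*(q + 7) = q^3 + 7*q^2 - q - 7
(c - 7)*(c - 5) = c^2 - 12*c + 35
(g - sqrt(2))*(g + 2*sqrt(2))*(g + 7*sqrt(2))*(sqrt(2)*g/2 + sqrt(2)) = sqrt(2)*g^4/2 + sqrt(2)*g^3 + 8*g^3 + 5*sqrt(2)*g^2 + 16*g^2 - 28*g + 10*sqrt(2)*g - 56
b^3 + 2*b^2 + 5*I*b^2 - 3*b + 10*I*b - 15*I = (b - 1)*(b + 3)*(b + 5*I)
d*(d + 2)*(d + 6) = d^3 + 8*d^2 + 12*d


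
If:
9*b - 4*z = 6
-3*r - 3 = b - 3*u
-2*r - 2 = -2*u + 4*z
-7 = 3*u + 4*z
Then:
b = 18/25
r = -56/15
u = -187/75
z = 3/25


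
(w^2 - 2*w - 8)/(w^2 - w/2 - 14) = 2*(w + 2)/(2*w + 7)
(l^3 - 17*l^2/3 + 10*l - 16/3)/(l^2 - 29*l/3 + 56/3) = (l^2 - 3*l + 2)/(l - 7)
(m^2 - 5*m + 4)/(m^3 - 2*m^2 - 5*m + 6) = (m - 4)/(m^2 - m - 6)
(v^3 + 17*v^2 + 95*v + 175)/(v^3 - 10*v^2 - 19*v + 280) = (v^2 + 12*v + 35)/(v^2 - 15*v + 56)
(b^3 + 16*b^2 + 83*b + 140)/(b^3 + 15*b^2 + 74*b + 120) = (b + 7)/(b + 6)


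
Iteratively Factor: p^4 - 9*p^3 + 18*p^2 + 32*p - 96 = (p + 2)*(p^3 - 11*p^2 + 40*p - 48) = (p - 4)*(p + 2)*(p^2 - 7*p + 12) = (p - 4)^2*(p + 2)*(p - 3)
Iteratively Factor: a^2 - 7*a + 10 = (a - 2)*(a - 5)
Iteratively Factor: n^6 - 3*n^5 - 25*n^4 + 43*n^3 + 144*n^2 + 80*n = (n - 5)*(n^5 + 2*n^4 - 15*n^3 - 32*n^2 - 16*n) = (n - 5)*(n - 4)*(n^4 + 6*n^3 + 9*n^2 + 4*n) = n*(n - 5)*(n - 4)*(n^3 + 6*n^2 + 9*n + 4) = n*(n - 5)*(n - 4)*(n + 1)*(n^2 + 5*n + 4) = n*(n - 5)*(n - 4)*(n + 1)^2*(n + 4)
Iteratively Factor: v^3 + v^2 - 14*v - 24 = (v + 3)*(v^2 - 2*v - 8) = (v + 2)*(v + 3)*(v - 4)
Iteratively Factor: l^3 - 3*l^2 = (l)*(l^2 - 3*l) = l^2*(l - 3)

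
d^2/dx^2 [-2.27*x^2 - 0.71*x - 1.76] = -4.54000000000000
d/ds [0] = 0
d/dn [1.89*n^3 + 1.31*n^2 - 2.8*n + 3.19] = 5.67*n^2 + 2.62*n - 2.8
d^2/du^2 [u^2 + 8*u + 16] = 2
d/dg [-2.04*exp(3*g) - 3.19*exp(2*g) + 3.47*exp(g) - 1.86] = (-6.12*exp(2*g) - 6.38*exp(g) + 3.47)*exp(g)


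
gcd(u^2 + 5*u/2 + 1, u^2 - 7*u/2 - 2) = u + 1/2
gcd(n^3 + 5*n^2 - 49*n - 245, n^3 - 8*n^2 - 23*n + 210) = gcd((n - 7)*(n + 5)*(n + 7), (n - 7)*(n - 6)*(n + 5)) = n^2 - 2*n - 35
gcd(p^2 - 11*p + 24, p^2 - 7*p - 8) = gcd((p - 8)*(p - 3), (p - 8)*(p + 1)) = p - 8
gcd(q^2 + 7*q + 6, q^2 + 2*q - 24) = q + 6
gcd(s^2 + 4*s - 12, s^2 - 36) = s + 6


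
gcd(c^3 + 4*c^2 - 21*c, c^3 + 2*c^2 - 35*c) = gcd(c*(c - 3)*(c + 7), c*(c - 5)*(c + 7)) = c^2 + 7*c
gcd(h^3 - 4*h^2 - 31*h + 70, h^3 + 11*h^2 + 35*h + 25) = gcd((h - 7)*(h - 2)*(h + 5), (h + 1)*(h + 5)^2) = h + 5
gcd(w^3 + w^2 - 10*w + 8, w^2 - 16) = w + 4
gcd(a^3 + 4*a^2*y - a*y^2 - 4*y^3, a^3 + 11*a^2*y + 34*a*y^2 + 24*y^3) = a^2 + 5*a*y + 4*y^2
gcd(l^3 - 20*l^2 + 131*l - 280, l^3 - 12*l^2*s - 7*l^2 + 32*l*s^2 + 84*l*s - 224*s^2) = l - 7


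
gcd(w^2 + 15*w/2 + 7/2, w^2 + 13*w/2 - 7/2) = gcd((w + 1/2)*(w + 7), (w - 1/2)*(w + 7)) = w + 7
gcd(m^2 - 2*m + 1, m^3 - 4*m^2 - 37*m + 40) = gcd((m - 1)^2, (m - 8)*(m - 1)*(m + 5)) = m - 1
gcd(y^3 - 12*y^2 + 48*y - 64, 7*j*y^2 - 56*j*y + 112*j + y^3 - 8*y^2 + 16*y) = y^2 - 8*y + 16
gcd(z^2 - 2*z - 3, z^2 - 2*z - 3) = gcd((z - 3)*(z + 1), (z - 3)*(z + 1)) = z^2 - 2*z - 3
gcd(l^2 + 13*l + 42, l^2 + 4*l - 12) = l + 6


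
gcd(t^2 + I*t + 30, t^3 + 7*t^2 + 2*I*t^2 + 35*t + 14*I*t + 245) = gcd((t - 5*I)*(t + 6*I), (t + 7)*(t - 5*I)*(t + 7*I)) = t - 5*I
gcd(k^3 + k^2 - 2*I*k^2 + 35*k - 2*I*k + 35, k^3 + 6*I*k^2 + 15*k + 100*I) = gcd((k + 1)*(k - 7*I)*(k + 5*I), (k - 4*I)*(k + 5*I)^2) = k + 5*I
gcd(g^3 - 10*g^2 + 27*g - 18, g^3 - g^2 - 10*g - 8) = 1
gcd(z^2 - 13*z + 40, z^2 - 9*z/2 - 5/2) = z - 5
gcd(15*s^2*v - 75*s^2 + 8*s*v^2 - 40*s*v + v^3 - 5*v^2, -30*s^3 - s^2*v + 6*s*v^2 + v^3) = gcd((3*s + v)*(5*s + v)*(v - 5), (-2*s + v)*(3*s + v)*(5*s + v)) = 15*s^2 + 8*s*v + v^2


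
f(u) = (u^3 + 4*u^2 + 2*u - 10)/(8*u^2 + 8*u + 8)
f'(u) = (-16*u - 8)*(u^3 + 4*u^2 + 2*u - 10)/(8*u^2 + 8*u + 8)^2 + (3*u^2 + 8*u + 2)/(8*u^2 + 8*u + 8) = (u^4 + 2*u^3 + 5*u^2 + 28*u + 12)/(8*(u^4 + 2*u^3 + 3*u^2 + 2*u + 1))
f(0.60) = -0.46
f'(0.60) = 1.01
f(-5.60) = -0.33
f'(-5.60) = 0.11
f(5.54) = 0.99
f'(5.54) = 0.14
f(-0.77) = -1.46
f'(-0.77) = -1.32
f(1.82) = 0.26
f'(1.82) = 0.34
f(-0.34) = -1.65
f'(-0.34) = 0.62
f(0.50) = -0.56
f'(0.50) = 1.12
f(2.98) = 0.56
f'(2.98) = 0.21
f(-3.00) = -0.12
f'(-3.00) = 0.00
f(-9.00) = -0.74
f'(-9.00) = 0.12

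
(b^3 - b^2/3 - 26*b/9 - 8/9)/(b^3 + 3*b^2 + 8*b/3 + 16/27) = 3*(b - 2)/(3*b + 4)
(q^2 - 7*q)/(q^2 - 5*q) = (q - 7)/(q - 5)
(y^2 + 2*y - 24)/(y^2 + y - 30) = (y - 4)/(y - 5)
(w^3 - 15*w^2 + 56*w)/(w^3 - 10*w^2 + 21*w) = (w - 8)/(w - 3)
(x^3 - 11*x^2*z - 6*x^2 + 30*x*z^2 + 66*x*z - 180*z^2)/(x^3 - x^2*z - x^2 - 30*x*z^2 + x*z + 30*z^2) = (x^2 - 5*x*z - 6*x + 30*z)/(x^2 + 5*x*z - x - 5*z)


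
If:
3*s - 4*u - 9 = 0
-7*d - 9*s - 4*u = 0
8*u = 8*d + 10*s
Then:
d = -63/17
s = 99/34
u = -9/136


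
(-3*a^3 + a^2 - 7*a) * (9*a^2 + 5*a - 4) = -27*a^5 - 6*a^4 - 46*a^3 - 39*a^2 + 28*a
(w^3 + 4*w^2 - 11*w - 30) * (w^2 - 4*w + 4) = w^5 - 23*w^3 + 30*w^2 + 76*w - 120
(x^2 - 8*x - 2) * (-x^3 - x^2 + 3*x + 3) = -x^5 + 7*x^4 + 13*x^3 - 19*x^2 - 30*x - 6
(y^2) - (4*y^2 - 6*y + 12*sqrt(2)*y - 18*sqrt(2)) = -3*y^2 - 12*sqrt(2)*y + 6*y + 18*sqrt(2)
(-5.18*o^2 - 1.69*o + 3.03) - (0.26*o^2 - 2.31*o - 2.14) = -5.44*o^2 + 0.62*o + 5.17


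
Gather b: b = b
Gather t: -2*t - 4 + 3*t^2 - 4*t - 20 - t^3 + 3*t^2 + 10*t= -t^3 + 6*t^2 + 4*t - 24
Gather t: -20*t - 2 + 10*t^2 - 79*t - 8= 10*t^2 - 99*t - 10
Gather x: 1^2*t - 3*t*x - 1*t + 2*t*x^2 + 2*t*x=2*t*x^2 - t*x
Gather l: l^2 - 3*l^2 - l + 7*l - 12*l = -2*l^2 - 6*l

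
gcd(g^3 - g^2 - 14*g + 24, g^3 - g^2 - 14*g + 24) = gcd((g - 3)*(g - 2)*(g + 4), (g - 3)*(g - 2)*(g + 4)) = g^3 - g^2 - 14*g + 24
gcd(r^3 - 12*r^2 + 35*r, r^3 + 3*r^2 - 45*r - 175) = r - 7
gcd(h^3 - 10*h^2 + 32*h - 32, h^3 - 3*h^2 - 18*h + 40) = h - 2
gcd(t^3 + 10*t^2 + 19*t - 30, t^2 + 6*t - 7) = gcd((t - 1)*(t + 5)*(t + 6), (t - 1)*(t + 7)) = t - 1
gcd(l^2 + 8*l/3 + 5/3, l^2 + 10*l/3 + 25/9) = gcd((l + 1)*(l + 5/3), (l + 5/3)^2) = l + 5/3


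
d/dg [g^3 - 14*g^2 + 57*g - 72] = 3*g^2 - 28*g + 57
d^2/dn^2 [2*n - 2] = 0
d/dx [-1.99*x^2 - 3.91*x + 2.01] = -3.98*x - 3.91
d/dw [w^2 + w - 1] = 2*w + 1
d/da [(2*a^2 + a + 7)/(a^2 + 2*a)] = (3*a^2 - 14*a - 14)/(a^2*(a^2 + 4*a + 4))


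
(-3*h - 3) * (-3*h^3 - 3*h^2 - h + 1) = 9*h^4 + 18*h^3 + 12*h^2 - 3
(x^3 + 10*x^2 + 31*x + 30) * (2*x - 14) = 2*x^4 + 6*x^3 - 78*x^2 - 374*x - 420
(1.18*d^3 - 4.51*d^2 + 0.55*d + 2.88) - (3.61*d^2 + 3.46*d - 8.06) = 1.18*d^3 - 8.12*d^2 - 2.91*d + 10.94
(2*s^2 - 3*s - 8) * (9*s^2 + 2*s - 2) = 18*s^4 - 23*s^3 - 82*s^2 - 10*s + 16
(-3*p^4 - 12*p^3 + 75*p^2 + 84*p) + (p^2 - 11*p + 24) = -3*p^4 - 12*p^3 + 76*p^2 + 73*p + 24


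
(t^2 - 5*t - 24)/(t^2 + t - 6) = (t - 8)/(t - 2)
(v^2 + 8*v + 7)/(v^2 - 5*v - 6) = (v + 7)/(v - 6)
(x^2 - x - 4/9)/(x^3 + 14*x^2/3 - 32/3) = (x + 1/3)/(x^2 + 6*x + 8)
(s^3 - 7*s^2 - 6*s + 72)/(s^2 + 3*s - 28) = (s^2 - 3*s - 18)/(s + 7)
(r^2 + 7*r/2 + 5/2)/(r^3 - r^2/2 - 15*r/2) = (r + 1)/(r*(r - 3))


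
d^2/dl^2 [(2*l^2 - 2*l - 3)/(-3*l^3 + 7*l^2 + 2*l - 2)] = 6*(-6*l^6 + 18*l^5 - 94*l^3 + 77*l^2 + 52*l + 18)/(27*l^9 - 189*l^8 + 387*l^7 - 37*l^6 - 510*l^5 + 138*l^4 + 196*l^3 - 60*l^2 - 24*l + 8)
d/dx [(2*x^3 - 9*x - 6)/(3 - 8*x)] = (-32*x^3 + 18*x^2 - 75)/(64*x^2 - 48*x + 9)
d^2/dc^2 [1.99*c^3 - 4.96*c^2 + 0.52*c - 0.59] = 11.94*c - 9.92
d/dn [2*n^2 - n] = 4*n - 1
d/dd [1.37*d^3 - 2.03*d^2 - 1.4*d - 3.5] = 4.11*d^2 - 4.06*d - 1.4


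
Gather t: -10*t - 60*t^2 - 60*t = -60*t^2 - 70*t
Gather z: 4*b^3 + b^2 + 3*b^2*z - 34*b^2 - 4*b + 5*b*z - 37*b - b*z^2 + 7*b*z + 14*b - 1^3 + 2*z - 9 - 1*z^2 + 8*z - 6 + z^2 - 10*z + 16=4*b^3 - 33*b^2 - b*z^2 - 27*b + z*(3*b^2 + 12*b)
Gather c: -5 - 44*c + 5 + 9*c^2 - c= 9*c^2 - 45*c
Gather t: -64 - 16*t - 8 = -16*t - 72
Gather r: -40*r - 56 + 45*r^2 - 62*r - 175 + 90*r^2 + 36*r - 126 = 135*r^2 - 66*r - 357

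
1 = 1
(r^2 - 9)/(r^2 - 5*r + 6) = (r + 3)/(r - 2)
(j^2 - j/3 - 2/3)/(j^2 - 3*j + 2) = (j + 2/3)/(j - 2)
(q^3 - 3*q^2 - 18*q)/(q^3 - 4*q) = (q^2 - 3*q - 18)/(q^2 - 4)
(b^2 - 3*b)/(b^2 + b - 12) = b/(b + 4)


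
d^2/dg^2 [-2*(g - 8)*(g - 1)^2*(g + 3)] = -24*g^2 + 84*g + 52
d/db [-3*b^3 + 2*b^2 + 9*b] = -9*b^2 + 4*b + 9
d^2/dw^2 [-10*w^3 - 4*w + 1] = -60*w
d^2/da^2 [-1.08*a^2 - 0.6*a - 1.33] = -2.16000000000000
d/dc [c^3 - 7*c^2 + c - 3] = 3*c^2 - 14*c + 1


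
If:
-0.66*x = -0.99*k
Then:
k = 0.666666666666667*x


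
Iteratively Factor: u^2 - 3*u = (u)*(u - 3)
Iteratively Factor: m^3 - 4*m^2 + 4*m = (m - 2)*(m^2 - 2*m) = (m - 2)^2*(m)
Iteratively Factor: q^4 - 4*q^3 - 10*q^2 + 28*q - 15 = (q - 5)*(q^3 + q^2 - 5*q + 3) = (q - 5)*(q - 1)*(q^2 + 2*q - 3) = (q - 5)*(q - 1)^2*(q + 3)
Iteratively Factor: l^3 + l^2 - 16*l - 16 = (l + 1)*(l^2 - 16) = (l - 4)*(l + 1)*(l + 4)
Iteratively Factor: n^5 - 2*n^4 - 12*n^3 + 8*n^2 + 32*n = (n - 4)*(n^4 + 2*n^3 - 4*n^2 - 8*n) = (n - 4)*(n + 2)*(n^3 - 4*n) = (n - 4)*(n - 2)*(n + 2)*(n^2 + 2*n) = (n - 4)*(n - 2)*(n + 2)^2*(n)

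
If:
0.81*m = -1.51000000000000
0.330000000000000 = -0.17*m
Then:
No Solution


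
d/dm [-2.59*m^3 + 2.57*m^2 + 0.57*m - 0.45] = -7.77*m^2 + 5.14*m + 0.57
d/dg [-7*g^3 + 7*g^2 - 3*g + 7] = -21*g^2 + 14*g - 3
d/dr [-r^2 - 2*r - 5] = -2*r - 2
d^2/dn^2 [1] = 0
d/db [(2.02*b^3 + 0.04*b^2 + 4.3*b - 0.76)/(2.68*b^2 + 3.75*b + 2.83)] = (5.4136*b^4 + 15.15*b^3 + 5.7758*b^2 + 4.3*b + 15.019)/(7.1824*b^4 + 20.1*b^3 + 29.2313*b^2 + 21.225*b + 8.0089)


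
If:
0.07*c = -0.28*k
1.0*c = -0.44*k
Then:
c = 0.00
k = 0.00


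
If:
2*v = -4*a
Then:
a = -v/2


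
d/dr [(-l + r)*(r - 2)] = -l + 2*r - 2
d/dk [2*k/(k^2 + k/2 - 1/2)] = 4*(2*k^2 - k*(4*k + 1) + k - 1)/(2*k^2 + k - 1)^2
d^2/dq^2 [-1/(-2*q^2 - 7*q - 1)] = 2*(-4*q^2 - 14*q + (4*q + 7)^2 - 2)/(2*q^2 + 7*q + 1)^3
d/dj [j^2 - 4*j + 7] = 2*j - 4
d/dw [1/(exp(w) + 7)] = -exp(w)/(exp(w) + 7)^2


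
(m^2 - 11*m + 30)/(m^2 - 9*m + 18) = (m - 5)/(m - 3)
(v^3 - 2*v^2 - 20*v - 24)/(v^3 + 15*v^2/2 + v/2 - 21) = 2*(v^2 - 4*v - 12)/(2*v^2 + 11*v - 21)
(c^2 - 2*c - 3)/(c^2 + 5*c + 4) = (c - 3)/(c + 4)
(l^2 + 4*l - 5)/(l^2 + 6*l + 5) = (l - 1)/(l + 1)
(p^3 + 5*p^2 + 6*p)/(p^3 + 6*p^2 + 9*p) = (p + 2)/(p + 3)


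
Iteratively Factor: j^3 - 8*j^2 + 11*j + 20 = (j - 4)*(j^2 - 4*j - 5) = (j - 5)*(j - 4)*(j + 1)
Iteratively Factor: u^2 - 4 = (u - 2)*(u + 2)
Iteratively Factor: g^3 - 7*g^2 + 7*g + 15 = (g - 5)*(g^2 - 2*g - 3) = (g - 5)*(g + 1)*(g - 3)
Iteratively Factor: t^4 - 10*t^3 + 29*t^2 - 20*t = (t - 1)*(t^3 - 9*t^2 + 20*t) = (t - 5)*(t - 1)*(t^2 - 4*t) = t*(t - 5)*(t - 1)*(t - 4)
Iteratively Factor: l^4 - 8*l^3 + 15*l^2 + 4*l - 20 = (l - 2)*(l^3 - 6*l^2 + 3*l + 10) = (l - 5)*(l - 2)*(l^2 - l - 2) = (l - 5)*(l - 2)*(l + 1)*(l - 2)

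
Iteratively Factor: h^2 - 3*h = (h)*(h - 3)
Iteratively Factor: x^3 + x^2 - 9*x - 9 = (x + 1)*(x^2 - 9) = (x - 3)*(x + 1)*(x + 3)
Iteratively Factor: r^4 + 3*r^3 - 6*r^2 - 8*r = (r)*(r^3 + 3*r^2 - 6*r - 8) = r*(r + 1)*(r^2 + 2*r - 8) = r*(r - 2)*(r + 1)*(r + 4)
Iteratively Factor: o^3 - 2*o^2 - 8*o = (o)*(o^2 - 2*o - 8) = o*(o + 2)*(o - 4)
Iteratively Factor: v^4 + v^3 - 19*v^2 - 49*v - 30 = (v - 5)*(v^3 + 6*v^2 + 11*v + 6) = (v - 5)*(v + 3)*(v^2 + 3*v + 2) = (v - 5)*(v + 2)*(v + 3)*(v + 1)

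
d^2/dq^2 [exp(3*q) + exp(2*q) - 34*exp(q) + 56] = (9*exp(2*q) + 4*exp(q) - 34)*exp(q)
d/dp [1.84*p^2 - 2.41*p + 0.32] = 3.68*p - 2.41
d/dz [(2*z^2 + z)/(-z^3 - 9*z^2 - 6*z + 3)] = (2*z^4 + 2*z^3 - 3*z^2 + 12*z + 3)/(z^6 + 18*z^5 + 93*z^4 + 102*z^3 - 18*z^2 - 36*z + 9)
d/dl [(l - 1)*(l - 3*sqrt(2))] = 2*l - 3*sqrt(2) - 1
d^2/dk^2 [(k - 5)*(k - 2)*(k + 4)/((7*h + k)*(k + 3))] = 2*((7*h + k)^2*(k - 5)*(k - 2)*(k + 4) + 3*(7*h + k)^2*(k - 1)*(k + 3)^2 - (7*h + k)^2*(k + 3)*((k - 5)*(k - 2) + (k - 5)*(k + 4) + (k - 2)*(k + 4)) + (7*h + k)*(k - 5)*(k - 2)*(k + 3)*(k + 4) - (7*h + k)*(k + 3)^2*((k - 5)*(k - 2) + (k - 5)*(k + 4) + (k - 2)*(k + 4)) + (k - 5)*(k - 2)*(k + 3)^2*(k + 4))/((7*h + k)^3*(k + 3)^3)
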